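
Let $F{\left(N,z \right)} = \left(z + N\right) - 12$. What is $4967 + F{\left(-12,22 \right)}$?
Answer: $4965$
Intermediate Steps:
$F{\left(N,z \right)} = -12 + N + z$ ($F{\left(N,z \right)} = \left(N + z\right) - 12 = -12 + N + z$)
$4967 + F{\left(-12,22 \right)} = 4967 - 2 = 4965$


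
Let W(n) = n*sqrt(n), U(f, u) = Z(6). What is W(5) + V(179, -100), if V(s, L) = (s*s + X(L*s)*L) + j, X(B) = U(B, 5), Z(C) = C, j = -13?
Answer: 31428 + 5*sqrt(5) ≈ 31439.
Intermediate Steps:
U(f, u) = 6
X(B) = 6
W(n) = n**(3/2)
V(s, L) = -13 + s**2 + 6*L (V(s, L) = (s*s + 6*L) - 13 = (s**2 + 6*L) - 13 = -13 + s**2 + 6*L)
W(5) + V(179, -100) = 5**(3/2) + (-13 + 179**2 + 6*(-100)) = 5*sqrt(5) + (-13 + 32041 - 600) = 5*sqrt(5) + 31428 = 31428 + 5*sqrt(5)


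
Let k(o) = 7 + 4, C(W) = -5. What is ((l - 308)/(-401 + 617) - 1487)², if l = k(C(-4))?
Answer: 141776649/64 ≈ 2.2153e+6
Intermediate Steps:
k(o) = 11
l = 11
((l - 308)/(-401 + 617) - 1487)² = ((11 - 308)/(-401 + 617) - 1487)² = (-297/216 - 1487)² = (-297*1/216 - 1487)² = (-11/8 - 1487)² = (-11907/8)² = 141776649/64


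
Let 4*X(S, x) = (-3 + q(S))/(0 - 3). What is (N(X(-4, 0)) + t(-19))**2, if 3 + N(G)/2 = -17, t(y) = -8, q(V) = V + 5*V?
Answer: 2304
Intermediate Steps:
q(V) = 6*V
X(S, x) = 1/4 - S/2 (X(S, x) = ((-3 + 6*S)/(0 - 3))/4 = ((-3 + 6*S)/(-3))/4 = ((-3 + 6*S)*(-1/3))/4 = (1 - 2*S)/4 = 1/4 - S/2)
N(G) = -40 (N(G) = -6 + 2*(-17) = -6 - 34 = -40)
(N(X(-4, 0)) + t(-19))**2 = (-40 - 8)**2 = (-48)**2 = 2304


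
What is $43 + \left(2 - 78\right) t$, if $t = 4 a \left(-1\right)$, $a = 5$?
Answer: $1563$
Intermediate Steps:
$t = -20$ ($t = 4 \cdot 5 \left(-1\right) = 20 \left(-1\right) = -20$)
$43 + \left(2 - 78\right) t = 43 + \left(2 - 78\right) \left(-20\right) = 43 - -1520 = 43 + 1520 = 1563$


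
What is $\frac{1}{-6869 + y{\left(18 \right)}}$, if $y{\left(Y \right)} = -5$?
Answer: $- \frac{1}{6874} \approx -0.00014548$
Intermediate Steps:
$\frac{1}{-6869 + y{\left(18 \right)}} = \frac{1}{-6869 - 5} = \frac{1}{-6874} = - \frac{1}{6874}$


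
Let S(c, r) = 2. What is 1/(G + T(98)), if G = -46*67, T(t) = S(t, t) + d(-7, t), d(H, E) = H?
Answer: -1/3087 ≈ -0.00032394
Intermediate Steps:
T(t) = -5 (T(t) = 2 - 7 = -5)
G = -3082
1/(G + T(98)) = 1/(-3082 - 5) = 1/(-3087) = -1/3087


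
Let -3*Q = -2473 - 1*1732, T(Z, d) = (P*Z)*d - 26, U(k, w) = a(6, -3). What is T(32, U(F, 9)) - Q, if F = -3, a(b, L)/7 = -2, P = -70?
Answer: 89797/3 ≈ 29932.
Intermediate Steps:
a(b, L) = -14 (a(b, L) = 7*(-2) = -14)
U(k, w) = -14
T(Z, d) = -26 - 70*Z*d (T(Z, d) = (-70*Z)*d - 26 = -70*Z*d - 26 = -26 - 70*Z*d)
Q = 4205/3 (Q = -(-2473 - 1*1732)/3 = -(-2473 - 1732)/3 = -⅓*(-4205) = 4205/3 ≈ 1401.7)
T(32, U(F, 9)) - Q = (-26 - 70*32*(-14)) - 1*4205/3 = (-26 + 31360) - 4205/3 = 31334 - 4205/3 = 89797/3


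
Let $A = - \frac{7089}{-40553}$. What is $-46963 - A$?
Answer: $- \frac{1904497628}{40553} \approx -46963.0$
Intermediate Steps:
$A = \frac{7089}{40553}$ ($A = \left(-7089\right) \left(- \frac{1}{40553}\right) = \frac{7089}{40553} \approx 0.17481$)
$-46963 - A = -46963 - \frac{7089}{40553} = - \frac{1904497628}{40553}$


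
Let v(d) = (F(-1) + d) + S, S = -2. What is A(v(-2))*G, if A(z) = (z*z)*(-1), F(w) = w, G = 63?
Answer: -1575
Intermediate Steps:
v(d) = -3 + d (v(d) = (-1 + d) - 2 = -3 + d)
A(z) = -z² (A(z) = z²*(-1) = -z²)
A(v(-2))*G = -(-3 - 2)²*63 = -1*(-5)²*63 = -1*25*63 = -25*63 = -1575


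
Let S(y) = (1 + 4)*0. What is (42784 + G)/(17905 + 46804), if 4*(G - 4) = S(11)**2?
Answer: 42788/64709 ≈ 0.66124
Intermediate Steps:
S(y) = 0 (S(y) = 5*0 = 0)
G = 4 (G = 4 + (1/4)*0**2 = 4 + (1/4)*0 = 4 + 0 = 4)
(42784 + G)/(17905 + 46804) = (42784 + 4)/(17905 + 46804) = 42788/64709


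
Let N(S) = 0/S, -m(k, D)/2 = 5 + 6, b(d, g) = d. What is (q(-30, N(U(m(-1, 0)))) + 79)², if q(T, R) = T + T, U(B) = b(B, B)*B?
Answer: 361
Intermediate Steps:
m(k, D) = -22 (m(k, D) = -2*(5 + 6) = -2*11 = -22)
U(B) = B² (U(B) = B*B = B²)
N(S) = 0
q(T, R) = 2*T
(q(-30, N(U(m(-1, 0)))) + 79)² = (2*(-30) + 79)² = (-60 + 79)² = 19² = 361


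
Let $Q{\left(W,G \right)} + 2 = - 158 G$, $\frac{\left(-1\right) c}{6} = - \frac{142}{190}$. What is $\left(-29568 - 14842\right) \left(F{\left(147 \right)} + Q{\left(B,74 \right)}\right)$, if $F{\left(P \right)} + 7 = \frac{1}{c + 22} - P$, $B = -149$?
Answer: $\frac{661919347965}{1258} \approx 5.2617 \cdot 10^{8}$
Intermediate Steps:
$c = \frac{426}{95}$ ($c = - 6 \left(- \frac{142}{190}\right) = - 6 \left(\left(-142\right) \frac{1}{190}\right) = \left(-6\right) \left(- \frac{71}{95}\right) = \frac{426}{95} \approx 4.4842$)
$Q{\left(W,G \right)} = -2 - 158 G$
$F{\left(P \right)} = - \frac{17517}{2516} - P$ ($F{\left(P \right)} = -7 - \left(P - \frac{1}{\frac{426}{95} + 22}\right) = -7 - \left(- \frac{95}{2516} + P\right) = - \frac{17517}{2516} - P$)
$\left(-29568 - 14842\right) \left(F{\left(147 \right)} + Q{\left(B,74 \right)}\right) = \left(-29568 - 14842\right) \left(\left(- \frac{17517}{2516} - 147\right) - 11694\right) = - 44410 \left(\left(- \frac{17517}{2516} - 147\right) - 11694\right) = - 44410 \left(- \frac{387369}{2516} - 11694\right) = \left(-44410\right) \left(- \frac{29809473}{2516}\right) = \frac{661919347965}{1258}$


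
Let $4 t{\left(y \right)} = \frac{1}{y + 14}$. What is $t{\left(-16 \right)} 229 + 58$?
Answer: $\frac{235}{8} \approx 29.375$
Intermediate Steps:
$t{\left(y \right)} = \frac{1}{4 \left(14 + y\right)}$ ($t{\left(y \right)} = \frac{1}{4 \left(y + 14\right)} = \frac{1}{4 \left(14 + y\right)}$)
$t{\left(-16 \right)} 229 + 58 = \frac{1}{4 \left(14 - 16\right)} 229 + 58 = \frac{1}{4 \left(-2\right)} 229 + 58 = \frac{1}{4} \left(- \frac{1}{2}\right) 229 + 58 = \left(- \frac{1}{8}\right) 229 + 58 = - \frac{229}{8} + 58 = \frac{235}{8}$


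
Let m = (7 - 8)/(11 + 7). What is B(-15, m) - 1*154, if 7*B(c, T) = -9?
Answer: -1087/7 ≈ -155.29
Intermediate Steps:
m = -1/18 ≈ -0.055556
B(c, T) = -9/7 (B(c, T) = (⅐)*(-9) = -9/7)
B(-15, m) - 1*154 = -9/7 - 1*154 = -9/7 - 154 = -1087/7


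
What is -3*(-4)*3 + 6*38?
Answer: 264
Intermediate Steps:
-3*(-4)*3 + 6*38 = 12*3 + 228 = 36 + 228 = 264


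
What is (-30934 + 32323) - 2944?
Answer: -1555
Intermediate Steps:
(-30934 + 32323) - 2944 = 1389 - 2944 = -1555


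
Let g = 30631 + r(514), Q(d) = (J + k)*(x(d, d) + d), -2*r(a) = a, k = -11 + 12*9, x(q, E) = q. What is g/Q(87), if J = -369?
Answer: -15187/23664 ≈ -0.64178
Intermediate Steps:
k = 97 (k = -11 + 108 = 97)
r(a) = -a/2
Q(d) = -544*d (Q(d) = (-369 + 97)*(d + d) = -544*d)
g = 30374 (g = 30631 - ½*514 = 30631 - 257 = 30374)
g/Q(87) = 30374/((-544*87)) = 30374/(-47328) = 30374*(-1/47328) = -15187/23664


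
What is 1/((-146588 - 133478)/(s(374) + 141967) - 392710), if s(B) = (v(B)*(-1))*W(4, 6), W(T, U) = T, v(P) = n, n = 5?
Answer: -141947/55744286436 ≈ -2.5464e-6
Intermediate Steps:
v(P) = 5
s(B) = -20 (s(B) = (5*(-1))*4 = -5*4 = -20)
1/((-146588 - 133478)/(s(374) + 141967) - 392710) = 1/((-146588 - 133478)/(-20 + 141967) - 392710) = 1/(-280066/141947 - 392710) = 1/(-55744286436/141947) = -141947/55744286436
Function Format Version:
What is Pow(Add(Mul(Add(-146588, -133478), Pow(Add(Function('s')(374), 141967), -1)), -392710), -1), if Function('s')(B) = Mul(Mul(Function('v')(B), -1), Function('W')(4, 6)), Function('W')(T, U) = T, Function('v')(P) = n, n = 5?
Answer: Rational(-141947, 55744286436) ≈ -2.5464e-6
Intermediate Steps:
Function('v')(P) = 5
Function('s')(B) = -20 (Function('s')(B) = Mul(Mul(5, -1), 4) = Mul(-5, 4) = -20)
Pow(Add(Mul(Add(-146588, -133478), Pow(Add(Function('s')(374), 141967), -1)), -392710), -1) = Pow(Add(Mul(Add(-146588, -133478), Pow(Add(-20, 141967), -1)), -392710), -1) = Pow(Add(Mul(-280066, Pow(141947, -1)), -392710), -1) = Pow(Add(Mul(-280066, Rational(1, 141947)), -392710), -1) = Pow(Add(Rational(-280066, 141947), -392710), -1) = Pow(Rational(-55744286436, 141947), -1) = Rational(-141947, 55744286436)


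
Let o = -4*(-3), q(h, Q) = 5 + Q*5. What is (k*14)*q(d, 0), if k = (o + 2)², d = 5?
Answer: 13720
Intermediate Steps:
q(h, Q) = 5 + 5*Q
o = 12
k = 196 (k = (12 + 2)² = 14² = 196)
(k*14)*q(d, 0) = (196*14)*(5 + 5*0) = 2744*(5 + 0) = 2744*5 = 13720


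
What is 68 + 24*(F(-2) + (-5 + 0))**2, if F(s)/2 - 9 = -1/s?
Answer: 4772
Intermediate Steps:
F(s) = 18 - 2/s (F(s) = 18 + 2*(-1/s) = 18 - 2/s)
68 + 24*(F(-2) + (-5 + 0))**2 = 68 + 24*((18 - 2/(-2)) + (-5 + 0))**2 = 68 + 24*((18 - 2*(-1/2)) - 5)**2 = 68 + 24*((18 + 1) - 5)**2 = 68 + 24*(19 - 5)**2 = 68 + 24*14**2 = 68 + 24*196 = 68 + 4704 = 4772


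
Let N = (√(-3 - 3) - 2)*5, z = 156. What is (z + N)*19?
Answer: 2774 + 95*I*√6 ≈ 2774.0 + 232.7*I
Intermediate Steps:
N = -10 + 5*I*√6 (N = (√(-6) - 2)*5 = (I*√6 - 2)*5 = (-2 + I*√6)*5 = -10 + 5*I*√6 ≈ -10.0 + 12.247*I)
(z + N)*19 = (156 + (-10 + 5*I*√6))*19 = (146 + 5*I*√6)*19 = 2774 + 95*I*√6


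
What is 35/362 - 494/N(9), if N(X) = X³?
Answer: -153313/263898 ≈ -0.58096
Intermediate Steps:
35/362 - 494/N(9) = 35/362 - 494/(9³) = 35*(1/362) - 494/729 = 35/362 - 494*1/729 = 35/362 - 494/729 = -153313/263898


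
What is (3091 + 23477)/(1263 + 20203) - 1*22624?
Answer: -242810108/10733 ≈ -22623.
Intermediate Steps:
(3091 + 23477)/(1263 + 20203) - 1*22624 = 26568/21466 - 22624 = 26568*(1/21466) - 22624 = 13284/10733 - 22624 = -242810108/10733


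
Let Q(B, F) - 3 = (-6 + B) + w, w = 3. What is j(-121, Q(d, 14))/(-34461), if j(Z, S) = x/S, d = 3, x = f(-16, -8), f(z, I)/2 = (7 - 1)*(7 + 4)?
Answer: -44/34461 ≈ -0.0012768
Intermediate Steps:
f(z, I) = 132 (f(z, I) = 2*((7 - 1)*(7 + 4)) = 2*(6*11) = 2*66 = 132)
x = 132
Q(B, F) = B (Q(B, F) = 3 + ((-6 + B) + 3) = 3 + (-3 + B) = B)
j(Z, S) = 132/S
j(-121, Q(d, 14))/(-34461) = (132/3)/(-34461) = (132*(⅓))*(-1/34461) = 44*(-1/34461) = -44/34461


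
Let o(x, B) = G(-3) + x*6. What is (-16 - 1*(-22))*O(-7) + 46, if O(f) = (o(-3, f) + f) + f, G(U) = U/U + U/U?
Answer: -134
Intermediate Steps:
G(U) = 2 (G(U) = 1 + 1 = 2)
o(x, B) = 2 + 6*x (o(x, B) = 2 + x*6 = 2 + 6*x)
O(f) = -16 + 2*f (O(f) = ((2 + 6*(-3)) + f) + f = ((2 - 18) + f) + f = (-16 + f) + f = -16 + 2*f)
(-16 - 1*(-22))*O(-7) + 46 = (-16 - 1*(-22))*(-16 + 2*(-7)) + 46 = (-16 + 22)*(-16 - 14) + 46 = 6*(-30) + 46 = -180 + 46 = -134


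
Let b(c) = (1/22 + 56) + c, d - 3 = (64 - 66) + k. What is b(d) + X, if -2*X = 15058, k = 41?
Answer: -163481/22 ≈ -7431.0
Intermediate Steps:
X = -7529 (X = -½*15058 = -7529)
d = 42 (d = 3 + ((64 - 66) + 41) = 3 + (-2 + 41) = 3 + 39 = 42)
b(c) = 1233/22 + c (b(c) = (1/22 + 56) + c = 1233/22 + c)
b(d) + X = (1233/22 + 42) - 7529 = 2157/22 - 7529 = -163481/22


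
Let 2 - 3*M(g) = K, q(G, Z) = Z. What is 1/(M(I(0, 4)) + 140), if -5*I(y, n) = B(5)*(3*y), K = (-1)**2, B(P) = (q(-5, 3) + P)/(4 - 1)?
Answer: 3/421 ≈ 0.0071259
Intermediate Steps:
B(P) = 1 + P/3 (B(P) = (3 + P)/(4 - 1) = (3 + P)/3 = (3 + P)*(1/3) = 1 + P/3)
K = 1
I(y, n) = -8*y/5 (I(y, n) = -(1 + (1/3)*5)*3*y/5 = -(1 + 5/3)*3*y/5 = -8*3*y/15 = -8*y/5)
M(g) = 1/3 (M(g) = 2/3 - 1/3*1 = 2/3 - 1/3 = 1/3)
1/(M(I(0, 4)) + 140) = 1/(1/3 + 140) = 1/(421/3) = 3/421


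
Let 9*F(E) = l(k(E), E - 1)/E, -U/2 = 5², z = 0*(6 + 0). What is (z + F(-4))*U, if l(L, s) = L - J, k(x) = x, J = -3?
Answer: -25/18 ≈ -1.3889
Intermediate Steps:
z = 0 (z = 0*6 = 0)
U = -50 (U = -2*5² = -2*25 = -50)
l(L, s) = 3 + L (l(L, s) = L - 1*(-3) = L + 3 = 3 + L)
F(E) = (3 + E)/(9*E) (F(E) = ((3 + E)/E)/9 = (3 + E)/(9*E))
(z + F(-4))*U = (0 + (⅑)*(3 - 4)/(-4))*(-50) = (0 + (⅑)*(-¼)*(-1))*(-50) = (0 + 1/36)*(-50) = (1/36)*(-50) = -25/18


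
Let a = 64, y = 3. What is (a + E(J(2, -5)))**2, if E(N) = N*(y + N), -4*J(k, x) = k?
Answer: 63001/16 ≈ 3937.6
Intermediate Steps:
J(k, x) = -k/4
E(N) = N*(3 + N)
(a + E(J(2, -5)))**2 = (64 + (-1/4*2)*(3 - 1/4*2))**2 = (64 - (3 - 1/2)/2)**2 = (64 - 1/2*5/2)**2 = (64 - 5/4)**2 = (251/4)**2 = 63001/16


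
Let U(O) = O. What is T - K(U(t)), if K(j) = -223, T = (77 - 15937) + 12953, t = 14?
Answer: -2684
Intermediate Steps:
T = -2907 (T = -15860 + 12953 = -2907)
T - K(U(t)) = -2907 - 1*(-223) = -2907 + 223 = -2684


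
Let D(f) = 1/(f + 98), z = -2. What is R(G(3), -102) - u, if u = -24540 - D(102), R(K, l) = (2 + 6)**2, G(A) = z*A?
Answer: 4920801/200 ≈ 24604.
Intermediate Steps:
D(f) = 1/(98 + f)
G(A) = -2*A
R(K, l) = 64 (R(K, l) = 8**2 = 64)
u = -4908001/200 (u = -24540 - 1/(98 + 102) = -24540 - 1/200 = -4908001/200 ≈ -24540.)
R(G(3), -102) - u = 64 - 1*(-4908001/200) = 64 + 4908001/200 = 4920801/200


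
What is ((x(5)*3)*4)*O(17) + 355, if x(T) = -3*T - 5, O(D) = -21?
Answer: 5395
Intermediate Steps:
x(T) = -5 - 3*T
((x(5)*3)*4)*O(17) + 355 = (((-5 - 3*5)*3)*4)*(-21) + 355 = (((-5 - 15)*3)*4)*(-21) + 355 = (-20*3*4)*(-21) + 355 = -60*4*(-21) + 355 = -240*(-21) + 355 = 5040 + 355 = 5395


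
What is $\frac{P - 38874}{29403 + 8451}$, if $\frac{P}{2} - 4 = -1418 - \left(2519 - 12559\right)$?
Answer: $- \frac{10811}{18927} \approx -0.57119$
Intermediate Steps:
$P = 17252$ ($P = 8 + 2 \left(-1418 - \left(2519 - 12559\right)\right) = 8 + 2 \left(-1418 - -10040\right) = 8 + 2 \left(-1418 + 10040\right) = 8 + 2 \cdot 8622 = 8 + 17244 = 17252$)
$\frac{P - 38874}{29403 + 8451} = \frac{17252 - 38874}{29403 + 8451} = - \frac{21622}{37854} = \left(-21622\right) \frac{1}{37854} = - \frac{10811}{18927}$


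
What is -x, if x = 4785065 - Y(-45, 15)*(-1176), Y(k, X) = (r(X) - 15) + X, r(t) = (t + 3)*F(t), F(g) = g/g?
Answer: -4806233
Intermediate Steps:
F(g) = 1
r(t) = 3 + t (r(t) = (t + 3)*1 = (3 + t)*1 = 3 + t)
Y(k, X) = -12 + 2*X (Y(k, X) = ((3 + X) - 15) + X = (-12 + X) + X = -12 + 2*X)
x = 4806233 (x = 4785065 - (-12 + 2*15)*(-1176) = 4785065 - (-12 + 30)*(-1176) = 4785065 - 18*(-1176) = 4785065 - 1*(-21168) = 4785065 + 21168 = 4806233)
-x = -1*4806233 = -4806233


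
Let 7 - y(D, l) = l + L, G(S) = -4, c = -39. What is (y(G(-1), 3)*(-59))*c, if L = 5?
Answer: -2301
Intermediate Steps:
y(D, l) = 2 - l (y(D, l) = 7 - (l + 5) = 7 - (5 + l) = 7 + (-5 - l) = 2 - l)
(y(G(-1), 3)*(-59))*c = ((2 - 1*3)*(-59))*(-39) = ((2 - 3)*(-59))*(-39) = -1*(-59)*(-39) = 59*(-39) = -2301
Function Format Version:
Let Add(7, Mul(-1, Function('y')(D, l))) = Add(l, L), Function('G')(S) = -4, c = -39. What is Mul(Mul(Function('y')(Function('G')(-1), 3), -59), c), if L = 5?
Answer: -2301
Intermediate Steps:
Function('y')(D, l) = Add(2, Mul(-1, l)) (Function('y')(D, l) = Add(7, Mul(-1, Add(l, 5))) = Add(7, Mul(-1, Add(5, l))) = Add(7, Add(-5, Mul(-1, l))) = Add(2, Mul(-1, l)))
Mul(Mul(Function('y')(Function('G')(-1), 3), -59), c) = Mul(Mul(Add(2, Mul(-1, 3)), -59), -39) = Mul(Mul(Add(2, -3), -59), -39) = Mul(Mul(-1, -59), -39) = Mul(59, -39) = -2301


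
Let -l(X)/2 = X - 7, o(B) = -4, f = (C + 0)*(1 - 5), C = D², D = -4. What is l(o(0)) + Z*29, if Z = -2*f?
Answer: 3734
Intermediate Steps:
C = 16 (C = (-4)² = 16)
f = -64 (f = (16 + 0)*(1 - 5) = 16*(-4) = -64)
l(X) = 14 - 2*X (l(X) = -2*(X - 7) = -2*(-7 + X) = 14 - 2*X)
Z = 128 (Z = -2*(-64) = 128)
l(o(0)) + Z*29 = (14 - 2*(-4)) + 128*29 = (14 + 8) + 3712 = 22 + 3712 = 3734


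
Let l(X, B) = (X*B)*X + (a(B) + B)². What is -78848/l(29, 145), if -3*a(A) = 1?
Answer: -709632/1285861 ≈ -0.55187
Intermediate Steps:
a(A) = -⅓ (a(A) = -⅓*1 = -⅓)
l(X, B) = (-⅓ + B)² + B*X² (l(X, B) = (X*B)*X + (-⅓ + B)² = (B*X)*X + (-⅓ + B)² = B*X² + (-⅓ + B)² = (-⅓ + B)² + B*X²)
-78848/l(29, 145) = -78848/((-1 + 3*145)²/9 + 145*29²) = -78848/((-1 + 435)²/9 + 145*841) = -78848/((⅑)*434² + 121945) = -78848/((⅑)*188356 + 121945) = -78848/(188356/9 + 121945) = -78848/1285861/9 = -78848*9/1285861 = -709632/1285861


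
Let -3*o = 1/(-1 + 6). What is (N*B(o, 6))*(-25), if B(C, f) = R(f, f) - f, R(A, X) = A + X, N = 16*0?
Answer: 0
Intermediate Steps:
N = 0
o = -1/15 (o = -1/(3*(-1 + 6)) = -⅓/5 = -⅓*⅕ = -1/15 ≈ -0.066667)
B(C, f) = f (B(C, f) = (f + f) - f = 2*f - f = f)
(N*B(o, 6))*(-25) = (0*6)*(-25) = 0*(-25) = 0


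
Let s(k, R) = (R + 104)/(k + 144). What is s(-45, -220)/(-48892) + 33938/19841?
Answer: 41068168615/24009137757 ≈ 1.7105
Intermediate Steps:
s(k, R) = (104 + R)/(144 + k)
s(-45, -220)/(-48892) + 33938/19841 = ((104 - 220)/(144 - 45))/(-48892) + 33938/19841 = (-116/99)*(-1/48892) + 33938*(1/19841) = ((1/99)*(-116))*(-1/48892) + 33938/19841 = -116/99*(-1/48892) + 33938/19841 = 29/1210077 + 33938/19841 = 41068168615/24009137757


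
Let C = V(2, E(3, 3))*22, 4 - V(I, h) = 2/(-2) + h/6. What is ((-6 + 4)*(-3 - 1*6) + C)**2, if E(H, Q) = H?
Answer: 13689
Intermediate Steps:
V(I, h) = 5 - h/6 (V(I, h) = 4 - (2/(-2) + h/6) = 4 - (2*(-1/2) + h*(1/6)) = 4 - (-1 + h/6) = 4 + (1 - h/6) = 5 - h/6)
C = 99 (C = (5 - 1/6*3)*22 = (5 - 1/2)*22 = (9/2)*22 = 99)
((-6 + 4)*(-3 - 1*6) + C)**2 = ((-6 + 4)*(-3 - 1*6) + 99)**2 = (-2*(-3 - 6) + 99)**2 = (-2*(-9) + 99)**2 = (18 + 99)**2 = 117**2 = 13689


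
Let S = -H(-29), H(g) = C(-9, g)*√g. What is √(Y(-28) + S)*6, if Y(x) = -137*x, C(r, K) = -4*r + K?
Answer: 6*√(3836 - 7*I*√29) ≈ 371.62 - 1.8259*I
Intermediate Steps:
C(r, K) = K - 4*r
H(g) = √g*(36 + g) (H(g) = (g - 4*(-9))*√g = (g + 36)*√g = (36 + g)*√g = √g*(36 + g))
S = -7*I*√29 (S = -√(-29)*(36 - 29) = -I*√29*7 = -7*I*√29 ≈ -37.696*I)
√(Y(-28) + S)*6 = √(-137*(-28) - 7*I*√29)*6 = √(3836 - 7*I*√29)*6 = 6*√(3836 - 7*I*√29)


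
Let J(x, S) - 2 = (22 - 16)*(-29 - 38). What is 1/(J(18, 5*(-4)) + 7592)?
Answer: 1/7192 ≈ 0.00013904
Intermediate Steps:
J(x, S) = -400 (J(x, S) = 2 + (22 - 16)*(-29 - 38) = 2 + 6*(-67) = 2 - 402 = -400)
1/(J(18, 5*(-4)) + 7592) = 1/(-400 + 7592) = 1/7192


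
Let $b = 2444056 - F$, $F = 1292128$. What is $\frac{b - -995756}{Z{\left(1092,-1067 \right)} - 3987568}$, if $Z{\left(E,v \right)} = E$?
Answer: $- \frac{536921}{996619} \approx -0.53874$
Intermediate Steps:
$b = 1151928$ ($b = 2444056 - 1292128 = 1151928$)
$\frac{b - -995756}{Z{\left(1092,-1067 \right)} - 3987568} = \frac{1151928 - -995756}{1092 - 3987568} = \frac{1151928 + 995756}{-3986476} = 2147684 \left(- \frac{1}{3986476}\right) = - \frac{536921}{996619}$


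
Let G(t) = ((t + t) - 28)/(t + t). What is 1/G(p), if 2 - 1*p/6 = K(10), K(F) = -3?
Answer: 15/8 ≈ 1.8750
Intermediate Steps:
p = 30 (p = 12 - 6*(-3) = 12 + 18 = 30)
G(t) = (-28 + 2*t)/(2*t) (G(t) = (2*t - 28)/((2*t)) = (-28 + 2*t)*(1/(2*t)) = (-28 + 2*t)/(2*t))
1/G(p) = 1/((-14 + 30)/30) = 1/((1/30)*16) = 1/(8/15) = 15/8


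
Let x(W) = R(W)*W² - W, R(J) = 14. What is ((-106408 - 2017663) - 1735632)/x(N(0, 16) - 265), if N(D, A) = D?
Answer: -3859703/983415 ≈ -3.9248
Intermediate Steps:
x(W) = -W + 14*W² (x(W) = 14*W² - W = -W + 14*W²)
((-106408 - 2017663) - 1735632)/x(N(0, 16) - 265) = ((-106408 - 2017663) - 1735632)/(((0 - 265)*(-1 + 14*(0 - 265)))) = (-2124071 - 1735632)/((-265*(-1 + 14*(-265)))) = -3859703*(-1/(265*(-1 - 3710))) = -3859703/((-265*(-3711))) = -3859703/983415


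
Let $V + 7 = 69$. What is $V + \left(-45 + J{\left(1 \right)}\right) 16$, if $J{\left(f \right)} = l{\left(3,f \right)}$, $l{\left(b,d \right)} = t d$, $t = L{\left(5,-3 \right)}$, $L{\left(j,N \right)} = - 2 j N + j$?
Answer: $-98$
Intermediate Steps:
$V = 62$ ($V = -7 + 69 = 62$)
$L{\left(j,N \right)} = j - 2 N j$ ($L{\left(j,N \right)} = - 2 N j + j = j - 2 N j$)
$t = 35$ ($t = 5 \left(1 - -6\right) = 5 \left(1 + 6\right) = 5 \cdot 7 = 35$)
$l{\left(b,d \right)} = 35 d$
$J{\left(f \right)} = 35 f$
$V + \left(-45 + J{\left(1 \right)}\right) 16 = 62 + \left(-45 + 35 \cdot 1\right) 16 = 62 + \left(-45 + 35\right) 16 = 62 - 160 = -98$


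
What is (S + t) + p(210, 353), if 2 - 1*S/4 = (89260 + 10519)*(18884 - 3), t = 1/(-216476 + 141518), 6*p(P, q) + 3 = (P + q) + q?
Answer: -94143612984666/12493 ≈ -7.5357e+9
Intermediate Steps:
p(P, q) = -1/2 + q/3 + P/6 (p(P, q) = -1/2 + ((P + q) + q)/6 = -1/2 + (P + 2*q)/6 = -1/2 + (q/3 + P/6) = -1/2 + q/3 + P/6)
t = -1/74958 (t = 1/(-74958) = -1/74958 ≈ -1.3341e-5)
S = -7535709188 (S = 8 - 4*(89260 + 10519)*(18884 - 3) = 8 - 399116*18881 = 8 - 4*1883927299 = 8 - 7535709196 = -7535709188)
(S + t) + p(210, 353) = (-7535709188 - 1/74958) + (-1/2 + (1/3)*353 + (1/6)*210) = -564861689314105/74958 + (-1/2 + 353/3 + 35) = -564861689314105/74958 + 913/6 = -94143612984666/12493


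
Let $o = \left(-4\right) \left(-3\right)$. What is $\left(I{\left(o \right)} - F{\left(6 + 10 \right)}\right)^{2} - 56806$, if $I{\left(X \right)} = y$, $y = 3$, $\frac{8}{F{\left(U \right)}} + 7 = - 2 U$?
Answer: $- \frac{86386301}{1521} \approx -56796.0$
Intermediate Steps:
$F{\left(U \right)} = \frac{8}{-7 - 2 U}$
$o = 12$
$I{\left(X \right)} = 3$
$\left(I{\left(o \right)} - F{\left(6 + 10 \right)}\right)^{2} - 56806 = \left(3 - - \frac{8}{7 + 2 \left(6 + 10\right)}\right)^{2} - 56806 = \left(3 - - \frac{8}{7 + 2 \cdot 16}\right)^{2} - 56806 = \left(3 - - \frac{8}{7 + 32}\right)^{2} - 56806 = \left(3 - - \frac{8}{39}\right)^{2} - 56806 = \left(3 + \frac{8}{39}\right)^{2} - 56806 = \left(\frac{125}{39}\right)^{2} - 56806 = \frac{15625}{1521} - 56806 = - \frac{86386301}{1521}$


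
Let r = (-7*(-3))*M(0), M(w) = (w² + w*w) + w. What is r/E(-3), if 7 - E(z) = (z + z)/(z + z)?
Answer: 0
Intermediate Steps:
M(w) = w + 2*w² (M(w) = (w² + w²) + w = 2*w² + w = w + 2*w²)
E(z) = 6 (E(z) = 7 - (z + z)/(z + z) = 7 - 2*z/(2*z) = 7 - 2*z*1/(2*z) = 7 - 1*1 = 7 - 1 = 6)
r = 0 (r = (-7*(-3))*(0*(1 + 2*0)) = 21*(0*(1 + 0)) = 21*(0*1) = 21*0 = 0)
r/E(-3) = 0/6 = 0*(⅙) = 0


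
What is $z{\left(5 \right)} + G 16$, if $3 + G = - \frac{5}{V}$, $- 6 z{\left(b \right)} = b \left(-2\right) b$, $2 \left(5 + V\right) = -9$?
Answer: $- \frac{1781}{57} \approx -31.246$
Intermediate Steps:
$V = - \frac{19}{2}$ ($V = -5 + \frac{1}{2} \left(-9\right) = -5 - \frac{9}{2} = - \frac{19}{2} \approx -9.5$)
$z{\left(b \right)} = \frac{b^{2}}{3}$ ($z{\left(b \right)} = - \frac{b \left(-2\right) b}{6} = - \frac{- 2 b b}{6} = - \frac{\left(-2\right) b^{2}}{6} = \frac{b^{2}}{3}$)
$G = - \frac{47}{19}$ ($G = -3 - \frac{5}{- \frac{19}{2}} = -3 - - \frac{10}{19} = -3 + \frac{10}{19} = - \frac{47}{19} \approx -2.4737$)
$z{\left(5 \right)} + G 16 = \frac{5^{2}}{3} - \frac{752}{19} = \frac{1}{3} \cdot 25 - \frac{752}{19} = \frac{25}{3} - \frac{752}{19} = - \frac{1781}{57}$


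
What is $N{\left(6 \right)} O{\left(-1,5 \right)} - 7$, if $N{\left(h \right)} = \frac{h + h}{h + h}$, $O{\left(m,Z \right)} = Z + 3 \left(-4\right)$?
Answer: $-14$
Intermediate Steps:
$O{\left(m,Z \right)} = -12 + Z$ ($O{\left(m,Z \right)} = Z - 12 = -12 + Z$)
$N{\left(h \right)} = 1$ ($N{\left(h \right)} = \frac{2 h}{2 h} = 2 h \frac{1}{2 h} = 1$)
$N{\left(6 \right)} O{\left(-1,5 \right)} - 7 = 1 \left(-12 + 5\right) - 7 = 1 \left(-7\right) - 7 = -7 - 7 = -14$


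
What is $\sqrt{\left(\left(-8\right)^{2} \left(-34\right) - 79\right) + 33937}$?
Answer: $\sqrt{31682} \approx 177.99$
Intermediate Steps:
$\sqrt{\left(\left(-8\right)^{2} \left(-34\right) - 79\right) + 33937} = \sqrt{\left(64 \left(-34\right) - 79\right) + 33937} = \sqrt{\left(-2176 - 79\right) + 33937} = \sqrt{-2255 + 33937} = \sqrt{31682}$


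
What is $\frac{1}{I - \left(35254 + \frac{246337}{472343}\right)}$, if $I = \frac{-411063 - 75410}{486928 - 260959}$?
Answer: $- \frac{106734875367}{3763116742830010} \approx -2.8363 \cdot 10^{-5}$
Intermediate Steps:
$I = - \frac{486473}{225969} \approx -2.1528$
$\frac{1}{I - \left(35254 + \frac{246337}{472343}\right)} = \frac{1}{- \frac{486473}{225969} - \left(35254 + \frac{246337}{472343}\right)} = \frac{1}{- \frac{486473}{225969} - \frac{16652226459}{472343}} = \frac{1}{- \frac{3763116742830010}{106734875367}} = - \frac{106734875367}{3763116742830010}$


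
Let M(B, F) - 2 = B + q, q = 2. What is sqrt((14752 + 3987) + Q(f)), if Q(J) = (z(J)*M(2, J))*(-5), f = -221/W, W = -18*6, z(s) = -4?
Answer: sqrt(18859) ≈ 137.33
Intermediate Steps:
W = -108
f = 221/108 (f = -221/(-108) = -221*(-1/108) = 221/108 ≈ 2.0463)
M(B, F) = 4 + B (M(B, F) = 2 + (B + 2) = 2 + (2 + B) = 4 + B)
Q(J) = 120 (Q(J) = -4*(4 + 2)*(-5) = -4*6*(-5) = -24*(-5) = 120)
sqrt((14752 + 3987) + Q(f)) = sqrt((14752 + 3987) + 120) = sqrt(18739 + 120) = sqrt(18859)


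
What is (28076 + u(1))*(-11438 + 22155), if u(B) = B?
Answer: 300901209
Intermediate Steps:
(28076 + u(1))*(-11438 + 22155) = (28076 + 1)*(-11438 + 22155) = 28077*10717 = 300901209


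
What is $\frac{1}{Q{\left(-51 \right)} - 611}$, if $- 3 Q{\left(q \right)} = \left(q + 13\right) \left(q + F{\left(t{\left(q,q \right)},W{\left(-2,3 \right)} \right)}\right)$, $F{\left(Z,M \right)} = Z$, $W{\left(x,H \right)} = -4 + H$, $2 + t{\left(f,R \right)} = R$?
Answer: $- \frac{3}{5785} \approx -0.00051858$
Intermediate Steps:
$t{\left(f,R \right)} = -2 + R$
$Q{\left(q \right)} = - \frac{\left(-2 + 2 q\right) \left(13 + q\right)}{3}$ ($Q{\left(q \right)} = - \frac{\left(q + 13\right) \left(q + \left(-2 + q\right)\right)}{3} = - \frac{\left(13 + q\right) \left(-2 + 2 q\right)}{3} = - \frac{\left(-2 + 2 q\right) \left(13 + q\right)}{3}$)
$\frac{1}{Q{\left(-51 \right)} - 611} = \frac{1}{\left(\frac{26}{3} - -408 - \frac{2 \left(-51\right)^{2}}{3}\right) - 611} = \frac{1}{\left(\frac{26}{3} + 408 - 1734\right) - 611} = \frac{1}{- \frac{3952}{3} - 611} = \frac{1}{- \frac{5785}{3}} = - \frac{3}{5785}$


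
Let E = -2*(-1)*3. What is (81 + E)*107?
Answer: 9309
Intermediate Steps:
E = 6 (E = 2*3 = 6)
(81 + E)*107 = (81 + 6)*107 = 87*107 = 9309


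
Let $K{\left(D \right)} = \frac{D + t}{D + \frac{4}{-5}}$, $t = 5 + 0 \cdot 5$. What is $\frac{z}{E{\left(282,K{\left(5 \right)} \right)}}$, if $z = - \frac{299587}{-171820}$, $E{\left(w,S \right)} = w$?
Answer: $\frac{299587}{48453240} \approx 0.006183$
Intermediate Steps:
$t = 5$ ($t = 5 + 0 = 5$)
$K{\left(D \right)} = \frac{5 + D}{- \frac{4}{5} + D}$ ($K{\left(D \right)} = \frac{D + 5}{D + \frac{4}{-5}} = \frac{5 + D}{D + 4 \left(- \frac{1}{5}\right)} = \frac{5 + D}{D - \frac{4}{5}} = \frac{5 + D}{- \frac{4}{5} + D}$)
$z = \frac{299587}{171820}$ ($z = \left(-299587\right) \left(- \frac{1}{171820}\right) = \frac{299587}{171820} \approx 1.7436$)
$\frac{z}{E{\left(282,K{\left(5 \right)} \right)}} = \frac{299587}{171820 \cdot 282} = \frac{299587}{171820} \cdot \frac{1}{282} = \frac{299587}{48453240}$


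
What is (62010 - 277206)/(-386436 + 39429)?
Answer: 71732/115669 ≈ 0.62015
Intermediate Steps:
(62010 - 277206)/(-386436 + 39429) = -215196/(-347007) = -215196*(-1/347007) = 71732/115669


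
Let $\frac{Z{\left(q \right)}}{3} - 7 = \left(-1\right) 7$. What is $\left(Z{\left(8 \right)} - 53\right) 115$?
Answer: $-6095$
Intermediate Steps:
$Z{\left(q \right)} = 0$ ($Z{\left(q \right)} = 21 + 3 \left(\left(-1\right) 7\right) = 21 + 3 \left(-7\right) = 21 - 21 = 0$)
$\left(Z{\left(8 \right)} - 53\right) 115 = \left(0 - 53\right) 115 = \left(-53\right) 115 = -6095$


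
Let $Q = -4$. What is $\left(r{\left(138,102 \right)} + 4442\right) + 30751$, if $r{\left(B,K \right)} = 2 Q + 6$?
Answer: $35191$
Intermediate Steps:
$r{\left(B,K \right)} = -2$ ($r{\left(B,K \right)} = 2 \left(-4\right) + 6 = -8 + 6 = -2$)
$\left(r{\left(138,102 \right)} + 4442\right) + 30751 = \left(-2 + 4442\right) + 30751 = 4440 + 30751 = 35191$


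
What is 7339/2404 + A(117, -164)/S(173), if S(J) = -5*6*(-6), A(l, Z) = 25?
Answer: 17264/5409 ≈ 3.1917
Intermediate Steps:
S(J) = 180 (S(J) = -30*(-6) = 180)
7339/2404 + A(117, -164)/S(173) = 7339/2404 + 25/180 = 7339*(1/2404) + 25*(1/180) = 7339/2404 + 5/36 = 17264/5409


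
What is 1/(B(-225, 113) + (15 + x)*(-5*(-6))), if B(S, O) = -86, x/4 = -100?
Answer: -1/11636 ≈ -8.5940e-5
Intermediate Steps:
x = -400 (x = 4*(-100) = -400)
1/(B(-225, 113) + (15 + x)*(-5*(-6))) = 1/(-86 + (15 - 400)*(-5*(-6))) = 1/(-86 - 385*30) = 1/(-86 - 11550) = 1/(-11636) = -1/11636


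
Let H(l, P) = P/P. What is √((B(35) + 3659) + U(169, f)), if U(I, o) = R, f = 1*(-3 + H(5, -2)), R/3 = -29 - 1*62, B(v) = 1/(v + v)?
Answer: 41*√9870/70 ≈ 58.189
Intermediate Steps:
H(l, P) = 1
B(v) = 1/(2*v)
R = -273 (R = 3*(-29 - 1*62) = 3*(-29 - 62) = 3*(-91) = -273)
f = -2 (f = 1*(-3 + 1) = 1*(-2) = -2)
U(I, o) = -273
√((B(35) + 3659) + U(169, f)) = √(((½)/35 + 3659) - 273) = √(((½)*(1/35) + 3659) - 273) = √((1/70 + 3659) - 273) = √(256131/70 - 273) = √(237021/70) = 41*√9870/70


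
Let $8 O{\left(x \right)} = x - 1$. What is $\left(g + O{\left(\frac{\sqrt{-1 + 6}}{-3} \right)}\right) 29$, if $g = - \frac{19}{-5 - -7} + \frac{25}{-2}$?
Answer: $- \frac{5133}{8} - \frac{29 \sqrt{5}}{24} \approx -644.33$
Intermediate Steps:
$g = -22$ ($g = - \frac{19}{-5 + 7} + 25 \left(- \frac{1}{2}\right) = - \frac{19}{2} - \frac{25}{2} = -22$)
$O{\left(x \right)} = - \frac{1}{8} + \frac{x}{8}$ ($O{\left(x \right)} = \frac{x - 1}{8} = \frac{-1 + x}{8} = - \frac{1}{8} + \frac{x}{8}$)
$\left(g + O{\left(\frac{\sqrt{-1 + 6}}{-3} \right)}\right) 29 = \left(-22 - \left(\frac{1}{8} - \frac{\sqrt{-1 + 6} \frac{1}{-3}}{8}\right)\right) 29 = \left(-22 - \left(\frac{1}{8} - \frac{\sqrt{5} \left(- \frac{1}{3}\right)}{8}\right)\right) 29 = \left(-22 - \left(\frac{1}{8} - \frac{\left(- \frac{1}{3}\right) \sqrt{5}}{8}\right)\right) 29 = \left(-22 - \left(\frac{1}{8} + \frac{\sqrt{5}}{24}\right)\right) 29 = \left(- \frac{177}{8} - \frac{\sqrt{5}}{24}\right) 29 = - \frac{5133}{8} - \frac{29 \sqrt{5}}{24}$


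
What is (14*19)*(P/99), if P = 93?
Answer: 8246/33 ≈ 249.88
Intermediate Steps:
(14*19)*(P/99) = (14*19)*(93/99) = 266*(93*(1/99)) = 266*(31/33) = 8246/33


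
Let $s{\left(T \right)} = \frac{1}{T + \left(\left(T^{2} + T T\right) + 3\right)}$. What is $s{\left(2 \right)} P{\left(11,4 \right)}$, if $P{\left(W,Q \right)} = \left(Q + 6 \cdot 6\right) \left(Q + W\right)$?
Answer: $\frac{600}{13} \approx 46.154$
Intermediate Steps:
$P{\left(W,Q \right)} = \left(36 + Q\right) \left(Q + W\right)$ ($P{\left(W,Q \right)} = \left(Q + 36\right) \left(Q + W\right) = \left(36 + Q\right) \left(Q + W\right)$)
$s{\left(T \right)} = \frac{1}{3 + T + 2 T^{2}}$ ($s{\left(T \right)} = \frac{1}{T + \left(\left(T^{2} + T^{2}\right) + 3\right)} = \frac{1}{T + \left(2 T^{2} + 3\right)} = \frac{1}{T + \left(3 + 2 T^{2}\right)} = \frac{1}{3 + T + 2 T^{2}}$)
$s{\left(2 \right)} P{\left(11,4 \right)} = \frac{4^{2} + 36 \cdot 4 + 36 \cdot 11 + 4 \cdot 11}{3 + 2 + 2 \cdot 2^{2}} = \frac{16 + 144 + 396 + 44}{3 + 2 + 2 \cdot 4} = \frac{1}{3 + 2 + 8} \cdot 600 = \frac{1}{13} \cdot 600 = \frac{600}{13}$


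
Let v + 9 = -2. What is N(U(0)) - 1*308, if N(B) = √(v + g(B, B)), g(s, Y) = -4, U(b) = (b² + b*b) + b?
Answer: -308 + I*√15 ≈ -308.0 + 3.873*I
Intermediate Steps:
U(b) = b + 2*b² (U(b) = (b² + b²) + b = 2*b² + b = b + 2*b²)
v = -11 (v = -9 - 2 = -11)
N(B) = I*√15 (N(B) = √(-11 - 4) = √(-15) = I*√15)
N(U(0)) - 1*308 = I*√15 - 1*308 = I*√15 - 308 = -308 + I*√15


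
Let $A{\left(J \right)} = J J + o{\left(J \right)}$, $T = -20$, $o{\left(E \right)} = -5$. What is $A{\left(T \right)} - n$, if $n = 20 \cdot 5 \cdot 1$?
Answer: $295$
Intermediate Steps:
$n = 100$ ($n = 20 \cdot 5 = 100$)
$A{\left(J \right)} = -5 + J^{2}$ ($A{\left(J \right)} = J J - 5 = J^{2} - 5 = -5 + J^{2}$)
$A{\left(T \right)} - n = \left(-5 + \left(-20\right)^{2}\right) - 100 = \left(-5 + 400\right) - 100 = 395 - 100 = 295$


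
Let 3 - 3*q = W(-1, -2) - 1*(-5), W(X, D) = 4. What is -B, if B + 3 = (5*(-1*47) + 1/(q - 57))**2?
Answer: -192255513/3481 ≈ -55230.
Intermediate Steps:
q = -2 (q = 1 - (4 - 1*(-5))/3 = 1 - (4 + 5)/3 = 1 - 1/3*9 = 1 - 3 = -2)
B = 192255513/3481 (B = -3 + (5*(-1*47) + 1/(-2 - 57))**2 = -3 + (5*(-47) + 1/(-59))**2 = -3 + (-235 - 1/59)**2 = -3 + (-13866/59)**2 = -3 + 192265956/3481 = 192255513/3481 ≈ 55230.)
-B = -1*192255513/3481 = -192255513/3481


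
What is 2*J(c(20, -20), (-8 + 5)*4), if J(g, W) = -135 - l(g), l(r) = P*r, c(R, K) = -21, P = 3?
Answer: -144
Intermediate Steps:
l(r) = 3*r
J(g, W) = -135 - 3*g
2*J(c(20, -20), (-8 + 5)*4) = 2*(-135 - 3*(-21)) = 2*(-135 + 63) = 2*(-72) = -144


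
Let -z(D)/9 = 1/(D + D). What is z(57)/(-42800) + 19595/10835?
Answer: 6373868101/3524408800 ≈ 1.8085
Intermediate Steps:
z(D) = -9/(2*D) (z(D) = -9/(D + D) = -9*1/(2*D) = -9/(2*D))
z(57)/(-42800) + 19595/10835 = -9/2/57/(-42800) + 19595/10835 = -9/2*1/57*(-1/42800) + 19595*(1/10835) = -3/38*(-1/42800) + 3919/2167 = 3/1626400 + 3919/2167 = 6373868101/3524408800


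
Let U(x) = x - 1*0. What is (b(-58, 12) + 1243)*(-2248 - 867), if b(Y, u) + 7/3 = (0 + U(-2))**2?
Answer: -11631410/3 ≈ -3.8771e+6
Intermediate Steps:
U(x) = x (U(x) = x + 0 = x)
b(Y, u) = 5/3 (b(Y, u) = -7/3 + (0 - 2)**2 = -7/3 + (-2)**2 = -7/3 + 4 = 5/3)
(b(-58, 12) + 1243)*(-2248 - 867) = (5/3 + 1243)*(-2248 - 867) = (3734/3)*(-3115) = -11631410/3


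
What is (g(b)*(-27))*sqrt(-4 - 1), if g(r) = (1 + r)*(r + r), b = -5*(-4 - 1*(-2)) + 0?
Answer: -5940*I*sqrt(5) ≈ -13282.0*I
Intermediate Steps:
b = 10 (b = -5*(-4 + 2) + 0 = -5*(-2) + 0 = 10 + 0 = 10)
g(r) = 2*r*(1 + r) (g(r) = (1 + r)*(2*r) = 2*r*(1 + r))
(g(b)*(-27))*sqrt(-4 - 1) = ((2*10*(1 + 10))*(-27))*sqrt(-4 - 1) = ((2*10*11)*(-27))*sqrt(-5) = (220*(-27))*(I*sqrt(5)) = -5940*I*sqrt(5)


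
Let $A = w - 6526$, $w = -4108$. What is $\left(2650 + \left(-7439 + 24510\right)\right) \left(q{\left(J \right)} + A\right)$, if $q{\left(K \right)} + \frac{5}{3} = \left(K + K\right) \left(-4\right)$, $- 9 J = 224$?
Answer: $- \frac{1852373809}{9} \approx -2.0582 \cdot 10^{8}$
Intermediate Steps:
$J = - \frac{224}{9}$ ($J = \left(- \frac{1}{9}\right) 224 = - \frac{224}{9} \approx -24.889$)
$q{\left(K \right)} = - \frac{5}{3} - 8 K$ ($q{\left(K \right)} = - \frac{5}{3} + \left(K + K\right) \left(-4\right) = - \frac{5}{3} + 2 K \left(-4\right) = - \frac{5}{3} - 8 K$)
$A = -10634$ ($A = -4108 - 6526 = -10634$)
$\left(2650 + \left(-7439 + 24510\right)\right) \left(q{\left(J \right)} + A\right) = \left(2650 + \left(-7439 + 24510\right)\right) \left(\left(- \frac{5}{3} - - \frac{1792}{9}\right) - 10634\right) = \left(2650 + 17071\right) \left(\left(- \frac{5}{3} + \frac{1792}{9}\right) - 10634\right) = 19721 \left(\frac{1777}{9} - 10634\right) = 19721 \left(- \frac{93929}{9}\right) = - \frac{1852373809}{9}$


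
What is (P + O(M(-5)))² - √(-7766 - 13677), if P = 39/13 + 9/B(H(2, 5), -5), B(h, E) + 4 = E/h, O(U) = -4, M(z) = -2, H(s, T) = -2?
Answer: 49 - I*√21443 ≈ 49.0 - 146.43*I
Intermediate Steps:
B(h, E) = -4 + E/h
P = -3 (P = 39/13 + 9/(-4 - 5/(-2)) = 39*(1/13) + 9/(-4 - 5*(-½)) = 3 + 9/(-4 + 5/2) = 3 + 9/(-3/2) = 3 + 9*(-⅔) = 3 - 6 = -3)
(P + O(M(-5)))² - √(-7766 - 13677) = (-3 - 4)² - √(-7766 - 13677) = (-7)² - √(-21443) = 49 - I*√21443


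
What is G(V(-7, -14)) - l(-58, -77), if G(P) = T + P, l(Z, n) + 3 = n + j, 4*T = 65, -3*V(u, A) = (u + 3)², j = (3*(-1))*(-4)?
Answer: 947/12 ≈ 78.917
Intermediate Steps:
j = 12 (j = -3*(-4) = 12)
V(u, A) = -(3 + u)²/3 (V(u, A) = -(u + 3)²/3 = -(3 + u)²/3)
T = 65/4 (T = (¼)*65 = 65/4 ≈ 16.250)
l(Z, n) = 9 + n (l(Z, n) = -3 + (n + 12) = -3 + (12 + n) = 9 + n)
G(P) = 65/4 + P
G(V(-7, -14)) - l(-58, -77) = (65/4 - (3 - 7)²/3) - (9 - 77) = (65/4 - ⅓*(-4)²) - 1*(-68) = (65/4 - ⅓*16) + 68 = (65/4 - 16/3) + 68 = 131/12 + 68 = 947/12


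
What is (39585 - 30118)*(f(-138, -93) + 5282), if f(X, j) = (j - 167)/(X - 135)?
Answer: 1050287914/21 ≈ 5.0014e+7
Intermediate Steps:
f(X, j) = (-167 + j)/(-135 + X)
(39585 - 30118)*(f(-138, -93) + 5282) = (39585 - 30118)*((-167 - 93)/(-135 - 138) + 5282) = 9467*(-260/(-273) + 5282) = 9467*(-1/273*(-260) + 5282) = 9467*(20/21 + 5282) = 9467*(110942/21) = 1050287914/21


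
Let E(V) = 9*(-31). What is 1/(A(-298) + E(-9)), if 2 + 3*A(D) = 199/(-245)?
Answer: -735/205754 ≈ -0.0035722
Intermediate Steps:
E(V) = -279
A(D) = -689/735 (A(D) = -⅔ + (199/(-245))/3 = -⅔ + (199*(-1/245))/3 = -⅔ + (⅓)*(-199/245) = -⅔ - 199/735 = -689/735)
1/(A(-298) + E(-9)) = 1/(-689/735 - 279) = 1/(-205754/735) = -735/205754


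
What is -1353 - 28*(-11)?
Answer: -1045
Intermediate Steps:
-1353 - 28*(-11) = -1353 - 1*(-308) = -1353 + 308 = -1045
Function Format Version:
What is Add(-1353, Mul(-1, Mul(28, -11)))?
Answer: -1045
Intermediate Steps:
Add(-1353, Mul(-1, Mul(28, -11))) = Add(-1353, Mul(-1, -308)) = Add(-1353, 308) = -1045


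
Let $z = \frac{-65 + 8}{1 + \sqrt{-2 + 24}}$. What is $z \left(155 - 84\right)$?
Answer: $\frac{1349}{7} - \frac{1349 \sqrt{22}}{7} \approx -711.2$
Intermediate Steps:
$z = - \frac{57}{1 + \sqrt{22}} \approx -10.017$
$z \left(155 - 84\right) = \left(\frac{19}{7} - \frac{19 \sqrt{22}}{7}\right) \left(155 - 84\right) = \left(\frac{19}{7} - \frac{19 \sqrt{22}}{7}\right) 71 = \frac{1349}{7} - \frac{1349 \sqrt{22}}{7}$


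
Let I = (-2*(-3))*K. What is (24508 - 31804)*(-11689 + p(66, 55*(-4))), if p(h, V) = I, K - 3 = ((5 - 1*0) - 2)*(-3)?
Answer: 85545600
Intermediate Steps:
K = -6 (K = 3 + ((5 - 1*0) - 2)*(-3) = 3 + ((5 + 0) - 2)*(-3) = 3 + (5 - 2)*(-3) = 3 + 3*(-3) = 3 - 9 = -6)
I = -36 (I = -2*(-3)*(-6) = 6*(-6) = -36)
p(h, V) = -36
(24508 - 31804)*(-11689 + p(66, 55*(-4))) = (24508 - 31804)*(-11689 - 36) = -7296*(-11725) = 85545600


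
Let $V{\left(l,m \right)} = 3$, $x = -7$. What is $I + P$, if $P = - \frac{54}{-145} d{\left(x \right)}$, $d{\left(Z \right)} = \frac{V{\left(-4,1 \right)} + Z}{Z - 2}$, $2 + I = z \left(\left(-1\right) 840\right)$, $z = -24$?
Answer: $\frac{2922934}{145} \approx 20158.0$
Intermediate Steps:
$I = 20158$ ($I = -2 - 24 \left(\left(-1\right) 840\right) = -2 - -20160 = -2 + 20160 = 20158$)
$d{\left(Z \right)} = \frac{3 + Z}{-2 + Z}$ ($d{\left(Z \right)} = \frac{3 + Z}{Z - 2} = \frac{3 + Z}{-2 + Z}$)
$P = \frac{24}{145}$ ($P = - \frac{54}{-145} \frac{3 - 7}{-2 - 7} = \left(-54\right) \left(- \frac{1}{145}\right) \frac{1}{-9} \left(-4\right) = \frac{54 \left(\left(- \frac{1}{9}\right) \left(-4\right)\right)}{145} = \frac{54}{145} \cdot \frac{4}{9} = \frac{24}{145} \approx 0.16552$)
$I + P = 20158 + \frac{24}{145} = \frac{2922934}{145}$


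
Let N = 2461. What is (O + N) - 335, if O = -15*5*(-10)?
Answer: 2876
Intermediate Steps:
O = 750 (O = -75*(-10) = 750)
(O + N) - 335 = (750 + 2461) - 335 = 3211 - 335 = 2876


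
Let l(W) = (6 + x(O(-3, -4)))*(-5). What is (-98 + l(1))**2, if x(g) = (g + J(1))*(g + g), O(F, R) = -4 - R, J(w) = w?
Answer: 16384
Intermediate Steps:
x(g) = 2*g*(1 + g) (x(g) = (g + 1)*(g + g) = (1 + g)*(2*g) = 2*g*(1 + g))
l(W) = -30 (l(W) = (6 + 2*(-4 - 1*(-4))*(1 + (-4 - 1*(-4))))*(-5) = (6 + 2*(-4 + 4)*(1 + (-4 + 4)))*(-5) = (6 + 2*0*(1 + 0))*(-5) = (6 + 2*0*1)*(-5) = (6 + 0)*(-5) = 6*(-5) = -30)
(-98 + l(1))**2 = (-98 - 30)**2 = (-128)**2 = 16384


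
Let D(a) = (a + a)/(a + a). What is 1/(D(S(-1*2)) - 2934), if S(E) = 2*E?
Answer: -1/2933 ≈ -0.00034095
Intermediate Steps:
D(a) = 1 (D(a) = (2*a)/((2*a)) = (2*a)*(1/(2*a)) = 1)
1/(D(S(-1*2)) - 2934) = 1/(1 - 2934) = 1/(-2933) = -1/2933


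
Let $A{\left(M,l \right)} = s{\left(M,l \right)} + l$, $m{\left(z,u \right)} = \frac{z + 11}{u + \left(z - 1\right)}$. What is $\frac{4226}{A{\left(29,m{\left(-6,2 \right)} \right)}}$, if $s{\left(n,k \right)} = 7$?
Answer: $\frac{2113}{3} \approx 704.33$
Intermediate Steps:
$m{\left(z,u \right)} = \frac{11 + z}{-1 + u + z}$ ($m{\left(z,u \right)} = \frac{11 + z}{u + \left(z - 1\right)} = \frac{11 + z}{u + \left(-1 + z\right)} = \frac{11 + z}{-1 + u + z}$)
$A{\left(M,l \right)} = 7 + l$
$\frac{4226}{A{\left(29,m{\left(-6,2 \right)} \right)}} = \frac{4226}{7 + \frac{11 - 6}{-1 + 2 - 6}} = \frac{4226}{7 + \frac{1}{-5} \cdot 5} = \frac{4226}{7 - 1} = \frac{4226}{6} = 4226 \cdot \frac{1}{6} = \frac{2113}{3}$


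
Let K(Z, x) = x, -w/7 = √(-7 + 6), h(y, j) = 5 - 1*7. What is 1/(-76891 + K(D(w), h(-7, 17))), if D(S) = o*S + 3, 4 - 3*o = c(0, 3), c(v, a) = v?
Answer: -1/76893 ≈ -1.3005e-5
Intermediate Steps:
o = 4/3 (o = 4/3 - ⅓*0 = 4/3 + 0 = 4/3 ≈ 1.3333)
h(y, j) = -2 (h(y, j) = 5 - 7 = -2)
w = -7*I (w = -7*√(-7 + 6) = -7*I ≈ -7.0*I)
D(S) = 3 + 4*S/3 (D(S) = 4*S/3 + 3 = 3 + 4*S/3)
1/(-76891 + K(D(w), h(-7, 17))) = 1/(-76891 - 2) = 1/(-76893) = -1/76893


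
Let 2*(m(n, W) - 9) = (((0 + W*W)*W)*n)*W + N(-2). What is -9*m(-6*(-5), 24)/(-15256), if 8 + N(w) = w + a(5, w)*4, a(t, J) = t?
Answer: 22394943/7628 ≈ 2935.9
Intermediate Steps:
N(w) = 12 + w (N(w) = -8 + (w + 5*4) = -8 + (w + 20) = -8 + (20 + w) = 12 + w)
m(n, W) = 14 + n*W**4/2 (m(n, W) = 9 + ((((0 + W*W)*W)*n)*W + (12 - 2))/2 = 9 + ((((0 + W**2)*W)*n)*W + 10)/2 = 9 + (((W**2*W)*n)*W + 10)/2 = 9 + ((W**3*n)*W + 10)/2 = 9 + ((n*W**3)*W + 10)/2 = 9 + (n*W**4 + 10)/2 = 9 + (10 + n*W**4)/2 = 9 + (5 + n*W**4/2) = 14 + n*W**4/2)
-9*m(-6*(-5), 24)/(-15256) = -9*(14 + (1/2)*(-6*(-5))*24**4)/(-15256) = -9*(14 + (1/2)*30*331776)*(-1/15256) = -9*(14 + 4976640)*(-1/15256) = -9*4976654*(-1/15256) = -44789886*(-1/15256) = 22394943/7628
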